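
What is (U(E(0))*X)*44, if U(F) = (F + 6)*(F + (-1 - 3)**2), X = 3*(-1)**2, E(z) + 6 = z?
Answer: 0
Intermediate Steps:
E(z) = -6 + z
X = 3 (X = 3*1 = 3)
U(F) = (6 + F)*(16 + F) (U(F) = (6 + F)*(F + (-4)**2) = (6 + F)*(F + 16) = (6 + F)*(16 + F))
(U(E(0))*X)*44 = ((96 + (-6 + 0)**2 + 22*(-6 + 0))*3)*44 = ((96 + (-6)**2 + 22*(-6))*3)*44 = ((96 + 36 - 132)*3)*44 = (0*3)*44 = 0*44 = 0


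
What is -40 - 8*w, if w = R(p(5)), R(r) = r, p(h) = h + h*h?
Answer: -280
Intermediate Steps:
p(h) = h + h²
w = 30 (w = 5*(1 + 5) = 5*6 = 30)
-40 - 8*w = -40 - 8*30 = -40 - 240 = -280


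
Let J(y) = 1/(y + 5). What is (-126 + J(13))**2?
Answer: 5139289/324 ≈ 15862.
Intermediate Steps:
J(y) = 1/(5 + y)
(-126 + J(13))**2 = (-126 + 1/(5 + 13))**2 = (-126 + 1/18)**2 = (-2267/18)**2 = 5139289/324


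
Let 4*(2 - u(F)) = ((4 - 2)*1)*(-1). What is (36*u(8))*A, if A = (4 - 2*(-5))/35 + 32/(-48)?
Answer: -24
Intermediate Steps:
u(F) = 5/2 (u(F) = 2 - (4 - 2)*1*(-1)/4 = 2 - 2*1*(-1)/4 = 2 - (-1)/2 = 2 - ¼*(-2) = 2 + ½ = 5/2)
A = -4/15 (A = (4 + 10)*(1/35) + 32*(-1/48) = 14*(1/35) - ⅔ = ⅖ - ⅔ = -4/15 ≈ -0.26667)
(36*u(8))*A = (36*(5/2))*(-4/15) = 90*(-4/15) = -24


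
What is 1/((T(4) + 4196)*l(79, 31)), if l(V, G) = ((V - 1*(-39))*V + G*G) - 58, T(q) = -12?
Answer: 1/42781400 ≈ 2.3375e-8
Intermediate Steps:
l(V, G) = -58 + G² + V*(39 + V) (l(V, G) = ((V + 39)*V + G²) - 58 = ((39 + V)*V + G²) - 58 = (V*(39 + V) + G²) - 58 = (G² + V*(39 + V)) - 58 = -58 + G² + V*(39 + V))
1/((T(4) + 4196)*l(79, 31)) = 1/((-12 + 4196)*(-58 + 31² + 79² + 39*79)) = 1/(4184*(-58 + 961 + 6241 + 3081)) = (1/4184)/10225 = (1/4184)*(1/10225) = 1/42781400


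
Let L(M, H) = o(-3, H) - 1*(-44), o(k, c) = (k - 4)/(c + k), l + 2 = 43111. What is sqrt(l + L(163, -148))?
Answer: sqrt(983932610)/151 ≈ 207.73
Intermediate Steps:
l = 43109 (l = -2 + 43111 = 43109)
o(k, c) = (-4 + k)/(c + k)
L(M, H) = 44 - 7/(-3 + H) (L(M, H) = (-4 - 3)/(H - 3) - 1*(-44) = -7/(-3 + H) + 44 = 44 - 7/(-3 + H))
sqrt(l + L(163, -148)) = sqrt(43109 + (-139 + 44*(-148))/(-3 - 148)) = sqrt(43109 + (-139 - 6512)/(-151)) = sqrt(43109 - 1/151*(-6651)) = sqrt(43109 + 6651/151) = sqrt(6516110/151) = sqrt(983932610)/151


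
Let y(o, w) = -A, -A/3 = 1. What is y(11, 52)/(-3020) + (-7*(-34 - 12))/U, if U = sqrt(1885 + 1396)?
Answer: -3/3020 + 322*sqrt(3281)/3281 ≈ 5.6205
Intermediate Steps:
A = -3 (A = -3*1 = -3)
y(o, w) = 3 (y(o, w) = -1*(-3) = 3)
U = sqrt(3281) ≈ 57.280
y(11, 52)/(-3020) + (-7*(-34 - 12))/U = 3/(-3020) + (-7*(-34 - 12))/(sqrt(3281)) = 3*(-1/3020) + (-7*(-46))*(sqrt(3281)/3281) = -3/3020 + 322*(sqrt(3281)/3281) = -3/3020 + 322*sqrt(3281)/3281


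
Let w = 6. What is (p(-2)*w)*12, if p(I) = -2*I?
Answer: 288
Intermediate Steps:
(p(-2)*w)*12 = (-2*(-2)*6)*12 = (4*6)*12 = 24*12 = 288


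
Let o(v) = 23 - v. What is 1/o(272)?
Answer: -1/249 ≈ -0.0040161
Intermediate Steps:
1/o(272) = 1/(23 - 1*272) = 1/(23 - 272) = 1/(-249) = -1/249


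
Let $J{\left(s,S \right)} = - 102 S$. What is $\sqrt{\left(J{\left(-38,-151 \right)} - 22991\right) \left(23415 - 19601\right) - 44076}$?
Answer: $i \sqrt{28988522} \approx 5384.1 i$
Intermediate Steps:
$\sqrt{\left(J{\left(-38,-151 \right)} - 22991\right) \left(23415 - 19601\right) - 44076} = \sqrt{\left(\left(-102\right) \left(-151\right) - 22991\right) \left(23415 - 19601\right) - 44076} = \sqrt{\left(15402 - 22991\right) 3814 - 44076} = \sqrt{\left(-7589\right) 3814 - 44076} = \sqrt{-28944446 - 44076} = \sqrt{-28988522} = i \sqrt{28988522}$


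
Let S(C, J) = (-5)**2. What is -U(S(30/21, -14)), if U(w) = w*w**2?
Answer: -15625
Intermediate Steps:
S(C, J) = 25
U(w) = w**3
-U(S(30/21, -14)) = -1*25**3 = -1*15625 = -15625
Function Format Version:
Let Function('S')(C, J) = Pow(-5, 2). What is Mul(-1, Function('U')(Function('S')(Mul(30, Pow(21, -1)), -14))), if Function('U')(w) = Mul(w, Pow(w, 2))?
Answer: -15625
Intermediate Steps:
Function('S')(C, J) = 25
Function('U')(w) = Pow(w, 3)
Mul(-1, Function('U')(Function('S')(Mul(30, Pow(21, -1)), -14))) = Mul(-1, Pow(25, 3)) = Mul(-1, 15625) = -15625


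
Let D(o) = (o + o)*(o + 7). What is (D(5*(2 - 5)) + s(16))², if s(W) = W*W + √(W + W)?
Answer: 246048 + 3968*√2 ≈ 2.5166e+5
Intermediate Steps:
s(W) = W² + √2*√W (s(W) = W² + √(2*W) = W² + √2*√W)
D(o) = 2*o*(7 + o) (D(o) = (2*o)*(7 + o) = 2*o*(7 + o))
(D(5*(2 - 5)) + s(16))² = (2*(5*(2 - 5))*(7 + 5*(2 - 5)) + (16² + √2*√16))² = (2*(5*(-3))*(7 + 5*(-3)) + (256 + √2*4))² = (2*(-15)*(7 - 15) + (256 + 4*√2))² = (2*(-15)*(-8) + (256 + 4*√2))² = (240 + (256 + 4*√2))² = (496 + 4*√2)²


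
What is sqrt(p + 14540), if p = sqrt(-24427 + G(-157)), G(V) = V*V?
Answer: sqrt(14540 + sqrt(222)) ≈ 120.64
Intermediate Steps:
G(V) = V**2
p = sqrt(222) (p = sqrt(-24427 + (-157)**2) = sqrt(-24427 + 24649) = sqrt(222) ≈ 14.900)
sqrt(p + 14540) = sqrt(sqrt(222) + 14540) = sqrt(14540 + sqrt(222))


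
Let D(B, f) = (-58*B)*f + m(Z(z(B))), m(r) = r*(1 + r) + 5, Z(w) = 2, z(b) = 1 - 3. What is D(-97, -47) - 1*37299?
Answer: -301710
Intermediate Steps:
z(b) = -2
m(r) = 5 + r*(1 + r)
D(B, f) = 11 - 58*B*f (D(B, f) = (-58*B)*f + (5 + 2 + 2**2) = -58*B*f + (5 + 2 + 4) = -58*B*f + 11 = 11 - 58*B*f)
D(-97, -47) - 1*37299 = (11 - 58*(-97)*(-47)) - 1*37299 = (11 - 264422) - 37299 = -264411 - 37299 = -301710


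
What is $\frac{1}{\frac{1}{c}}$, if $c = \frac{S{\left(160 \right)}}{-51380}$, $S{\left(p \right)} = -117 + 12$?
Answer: $\frac{3}{1468} \approx 0.0020436$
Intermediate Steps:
$S{\left(p \right)} = -105$
$c = \frac{3}{1468}$ ($c = - \frac{105}{-51380} = \left(-105\right) \left(- \frac{1}{51380}\right) = \frac{3}{1468} \approx 0.0020436$)
$\frac{1}{\frac{1}{c}} = \frac{1}{\frac{1}{\frac{3}{1468}}} = \frac{1}{\frac{1468}{3}} = \frac{3}{1468}$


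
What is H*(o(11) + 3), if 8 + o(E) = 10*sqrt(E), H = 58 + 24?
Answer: -410 + 820*sqrt(11) ≈ 2309.6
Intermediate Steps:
H = 82
o(E) = -8 + 10*sqrt(E)
H*(o(11) + 3) = 82*((-8 + 10*sqrt(11)) + 3) = 82*(-5 + 10*sqrt(11)) = -410 + 820*sqrt(11)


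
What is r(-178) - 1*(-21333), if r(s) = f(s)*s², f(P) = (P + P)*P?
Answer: 2007773045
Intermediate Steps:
f(P) = 2*P² (f(P) = (2*P)*P = 2*P²)
r(s) = 2*s⁴ (r(s) = (2*s²)*s² = 2*s⁴)
r(-178) - 1*(-21333) = 2*(-178)⁴ - 1*(-21333) = 2*1003875856 + 21333 = 2007751712 + 21333 = 2007773045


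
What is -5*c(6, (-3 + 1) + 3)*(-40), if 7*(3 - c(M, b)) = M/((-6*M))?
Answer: 12700/21 ≈ 604.76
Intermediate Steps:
c(M, b) = 127/42 (c(M, b) = 3 - M/(7*((-6*M))) = 3 - M*(-1/(6*M))/7 = 3 - ⅐*(-⅙) = 3 + 1/42 = 127/42)
-5*c(6, (-3 + 1) + 3)*(-40) = -5*127/42*(-40) = -635/42*(-40) = 12700/21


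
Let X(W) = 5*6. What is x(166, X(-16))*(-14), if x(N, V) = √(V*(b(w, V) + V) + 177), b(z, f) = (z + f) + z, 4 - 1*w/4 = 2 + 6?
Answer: -42*√113 ≈ -446.47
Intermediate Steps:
w = -16 (w = 16 - 4*(2 + 6) = 16 - 4*8 = 16 - 32 = -16)
b(z, f) = f + 2*z (b(z, f) = (f + z) + z = f + 2*z)
X(W) = 30
x(N, V) = √(177 + V*(-32 + 2*V)) (x(N, V) = √(V*((V + 2*(-16)) + V) + 177) = √(V*((V - 32) + V) + 177) = √(V*((-32 + V) + V) + 177) = √(V*(-32 + 2*V) + 177) = √(177 + V*(-32 + 2*V)))
x(166, X(-16))*(-14) = √(177 + 30² + 30*(-32 + 30))*(-14) = √(177 + 900 + 30*(-2))*(-14) = √(177 + 900 - 60)*(-14) = √1017*(-14) = (3*√113)*(-14) = -42*√113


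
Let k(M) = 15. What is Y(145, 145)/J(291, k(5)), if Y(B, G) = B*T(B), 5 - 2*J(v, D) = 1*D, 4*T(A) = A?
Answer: -4205/4 ≈ -1051.3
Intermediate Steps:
T(A) = A/4
J(v, D) = 5/2 - D/2
Y(B, G) = B²/4 (Y(B, G) = B*(B/4) = B²/4)
Y(145, 145)/J(291, k(5)) = ((¼)*145²)/(5/2 - ½*15) = ((¼)*21025)/(5/2 - 15/2) = (21025/4)/(-5) = (21025/4)*(-⅕) = -4205/4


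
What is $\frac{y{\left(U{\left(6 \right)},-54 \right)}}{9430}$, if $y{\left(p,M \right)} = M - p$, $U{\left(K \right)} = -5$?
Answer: $- \frac{49}{9430} \approx -0.0051962$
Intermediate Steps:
$\frac{y{\left(U{\left(6 \right)},-54 \right)}}{9430} = \frac{-54 - -5}{9430} = \left(-54 + 5\right) \frac{1}{9430} = \left(-49\right) \frac{1}{9430} = - \frac{49}{9430}$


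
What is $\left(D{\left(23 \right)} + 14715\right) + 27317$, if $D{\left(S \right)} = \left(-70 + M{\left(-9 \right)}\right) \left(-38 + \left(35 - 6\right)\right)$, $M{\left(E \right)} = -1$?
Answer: $42671$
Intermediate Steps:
$D{\left(S \right)} = 639$ ($D{\left(S \right)} = \left(-70 - 1\right) \left(-38 + \left(35 - 6\right)\right) = - 71 \left(-38 + \left(35 - 6\right)\right) = - 71 \left(-38 + 29\right) = \left(-71\right) \left(-9\right) = 639$)
$\left(D{\left(23 \right)} + 14715\right) + 27317 = \left(639 + 14715\right) + 27317 = 15354 + 27317 = 42671$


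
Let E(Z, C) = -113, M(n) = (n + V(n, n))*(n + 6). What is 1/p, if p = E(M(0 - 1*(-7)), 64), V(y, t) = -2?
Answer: -1/113 ≈ -0.0088496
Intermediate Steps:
M(n) = (-2 + n)*(6 + n) (M(n) = (n - 2)*(n + 6) = (-2 + n)*(6 + n))
p = -113
1/p = 1/(-113) = -1/113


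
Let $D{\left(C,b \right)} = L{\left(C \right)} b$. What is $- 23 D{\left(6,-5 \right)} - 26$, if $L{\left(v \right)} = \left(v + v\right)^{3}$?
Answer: $198694$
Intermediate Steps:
$L{\left(v \right)} = 8 v^{3}$ ($L{\left(v \right)} = \left(2 v\right)^{3} = 8 v^{3}$)
$D{\left(C,b \right)} = 8 b C^{3}$ ($D{\left(C,b \right)} = 8 C^{3} b = 8 b C^{3}$)
$- 23 D{\left(6,-5 \right)} - 26 = - 23 \cdot 8 \left(-5\right) 6^{3} - 26 = - 23 \cdot 8 \left(-5\right) 216 - 26 = \left(-23\right) \left(-8640\right) - 26 = 198720 - 26 = 198694$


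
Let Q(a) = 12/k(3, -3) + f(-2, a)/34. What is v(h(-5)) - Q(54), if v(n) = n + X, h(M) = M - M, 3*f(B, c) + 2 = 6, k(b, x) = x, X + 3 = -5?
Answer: -206/51 ≈ -4.0392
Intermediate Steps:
X = -8 (X = -3 - 5 = -8)
f(B, c) = 4/3 (f(B, c) = -⅔ + (⅓)*6 = -⅔ + 2 = 4/3)
h(M) = 0
Q(a) = -202/51 (Q(a) = 12/(-3) + (4/3)/34 = 12*(-⅓) + (4/3)*(1/34) = -4 + 2/51 = -202/51)
v(n) = -8 + n (v(n) = n - 8 = -8 + n)
v(h(-5)) - Q(54) = (-8 + 0) - 1*(-202/51) = -8 + 202/51 = -206/51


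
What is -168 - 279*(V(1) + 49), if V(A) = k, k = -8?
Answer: -11607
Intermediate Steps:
V(A) = -8
-168 - 279*(V(1) + 49) = -168 - 279*(-8 + 49) = -168 - 279*41 = -168 - 11439 = -11607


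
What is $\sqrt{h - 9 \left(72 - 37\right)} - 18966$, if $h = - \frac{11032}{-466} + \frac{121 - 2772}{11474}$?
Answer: $-18966 + \frac{i \sqrt{2083844654324418}}{2673442} \approx -18966.0 + 17.075 i$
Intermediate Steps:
$h = \frac{62672901}{2673442}$ ($h = \left(-11032\right) \left(- \frac{1}{466}\right) + \left(121 - 2772\right) \frac{1}{11474} = \frac{5516}{233} - \frac{2651}{11474} = \frac{62672901}{2673442} \approx 23.443$)
$\sqrt{h - 9 \left(72 - 37\right)} - 18966 = \sqrt{\frac{62672901}{2673442} - 9 \left(72 - 37\right)} - 18966 = \sqrt{\frac{62672901}{2673442} - 315} - 18966 = \sqrt{- \frac{779461329}{2673442}} - 18966 = \frac{i \sqrt{2083844654324418}}{2673442} - 18966 = -18966 + \frac{i \sqrt{2083844654324418}}{2673442}$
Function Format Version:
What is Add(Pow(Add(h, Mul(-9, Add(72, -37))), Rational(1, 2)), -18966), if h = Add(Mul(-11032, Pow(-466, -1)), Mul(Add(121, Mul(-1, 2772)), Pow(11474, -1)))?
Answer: Add(-18966, Mul(Rational(1, 2673442), I, Pow(2083844654324418, Rational(1, 2)))) ≈ Add(-18966., Mul(17.075, I))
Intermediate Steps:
h = Rational(62672901, 2673442) (h = Add(Mul(-11032, Rational(-1, 466)), Mul(Add(121, -2772), Rational(1, 11474))) = Add(Rational(5516, 233), Mul(-2651, Rational(1, 11474))) = Add(Rational(5516, 233), Rational(-2651, 11474)) = Rational(62672901, 2673442) ≈ 23.443)
Add(Pow(Add(h, Mul(-9, Add(72, -37))), Rational(1, 2)), -18966) = Add(Pow(Add(Rational(62672901, 2673442), Mul(-9, Add(72, -37))), Rational(1, 2)), -18966) = Add(Pow(Add(Rational(62672901, 2673442), Mul(-9, 35)), Rational(1, 2)), -18966) = Add(Pow(Add(Rational(62672901, 2673442), -315), Rational(1, 2)), -18966) = Add(Pow(Rational(-779461329, 2673442), Rational(1, 2)), -18966) = Add(Mul(Rational(1, 2673442), I, Pow(2083844654324418, Rational(1, 2))), -18966) = Add(-18966, Mul(Rational(1, 2673442), I, Pow(2083844654324418, Rational(1, 2))))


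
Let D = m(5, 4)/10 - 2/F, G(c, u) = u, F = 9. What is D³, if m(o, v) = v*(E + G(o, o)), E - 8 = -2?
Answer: 6644672/91125 ≈ 72.918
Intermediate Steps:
E = 6 (E = 8 - 2 = 6)
m(o, v) = v*(6 + o)
D = 188/45 (D = (4*(6 + 5))/10 - 2/9 = (4*11)*(⅒) - 2*⅑ = 44*(⅒) - 2/9 = 22/5 - 2/9 = 188/45 ≈ 4.1778)
D³ = (188/45)³ = 6644672/91125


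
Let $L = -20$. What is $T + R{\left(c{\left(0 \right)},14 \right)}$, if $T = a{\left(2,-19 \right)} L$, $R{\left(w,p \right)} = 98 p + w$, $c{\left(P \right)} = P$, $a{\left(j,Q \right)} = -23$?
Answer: $1832$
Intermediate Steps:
$R{\left(w,p \right)} = w + 98 p$
$T = 460$ ($T = \left(-23\right) \left(-20\right) = 460$)
$T + R{\left(c{\left(0 \right)},14 \right)} = 460 + \left(0 + 98 \cdot 14\right) = 460 + \left(0 + 1372\right) = 460 + 1372 = 1832$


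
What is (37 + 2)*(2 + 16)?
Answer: 702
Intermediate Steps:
(37 + 2)*(2 + 16) = 39*18 = 702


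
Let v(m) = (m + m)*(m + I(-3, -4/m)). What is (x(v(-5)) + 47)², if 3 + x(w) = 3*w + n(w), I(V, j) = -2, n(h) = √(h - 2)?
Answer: 64584 + 1016*√17 ≈ 68773.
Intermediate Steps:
n(h) = √(-2 + h)
v(m) = 2*m*(-2 + m) (v(m) = (m + m)*(m - 2) = (2*m)*(-2 + m) = 2*m*(-2 + m))
x(w) = -3 + √(-2 + w) + 3*w (x(w) = -3 + (3*w + √(-2 + w)) = -3 + (√(-2 + w) + 3*w) = -3 + √(-2 + w) + 3*w)
(x(v(-5)) + 47)² = ((-3 + √(-2 + 2*(-5)*(-2 - 5)) + 3*(2*(-5)*(-2 - 5))) + 47)² = ((-3 + √(-2 + 2*(-5)*(-7)) + 3*(2*(-5)*(-7))) + 47)² = ((-3 + √(-2 + 70) + 3*70) + 47)² = ((-3 + √68 + 210) + 47)² = ((-3 + 2*√17 + 210) + 47)² = ((207 + 2*√17) + 47)² = (254 + 2*√17)²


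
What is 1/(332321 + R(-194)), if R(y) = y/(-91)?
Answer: 91/30241405 ≈ 3.0091e-6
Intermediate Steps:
R(y) = -y/91 (R(y) = y*(-1/91) = -y/91)
1/(332321 + R(-194)) = 1/(332321 - 1/91*(-194)) = 1/(332321 + 194/91) = 1/(30241405/91) = 91/30241405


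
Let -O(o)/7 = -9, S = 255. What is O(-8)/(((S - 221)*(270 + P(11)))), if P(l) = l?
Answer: 63/9554 ≈ 0.0065941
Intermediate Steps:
O(o) = 63 (O(o) = -7*(-9) = 63)
O(-8)/(((S - 221)*(270 + P(11)))) = 63/(((255 - 221)*(270 + 11))) = 63/((34*281)) = 63/9554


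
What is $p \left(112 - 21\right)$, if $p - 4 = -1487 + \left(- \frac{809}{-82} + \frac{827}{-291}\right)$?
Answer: $- \frac{3204996431}{23862} \approx -1.3431 \cdot 10^{5}$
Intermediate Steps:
$p = - \frac{35219741}{23862}$ ($p = 4 + \left(-1487 + \left(- \frac{809}{-82} + \frac{827}{-291}\right)\right) = 4 + \left(-1487 + \left(\left(-809\right) \left(- \frac{1}{82}\right) + 827 \left(- \frac{1}{291}\right)\right)\right) = 4 + \left(-1487 + \left(\frac{809}{82} - \frac{827}{291}\right)\right) = 4 + \left(-1487 + \frac{167605}{23862}\right) = 4 - \frac{35315189}{23862} = - \frac{35219741}{23862} \approx -1476.0$)
$p \left(112 - 21\right) = - \frac{35219741 \left(112 - 21\right)}{23862} = \left(- \frac{35219741}{23862}\right) 91 = - \frac{3204996431}{23862}$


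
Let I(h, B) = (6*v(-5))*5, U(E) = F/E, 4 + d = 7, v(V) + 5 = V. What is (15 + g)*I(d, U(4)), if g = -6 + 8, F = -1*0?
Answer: -5100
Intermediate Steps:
v(V) = -5 + V
F = 0
d = 3 (d = -4 + 7 = 3)
U(E) = 0 (U(E) = 0/E = 0)
g = 2
I(h, B) = -300 (I(h, B) = (6*(-5 - 5))*5 = (6*(-10))*5 = -60*5 = -300)
(15 + g)*I(d, U(4)) = (15 + 2)*(-300) = 17*(-300) = -5100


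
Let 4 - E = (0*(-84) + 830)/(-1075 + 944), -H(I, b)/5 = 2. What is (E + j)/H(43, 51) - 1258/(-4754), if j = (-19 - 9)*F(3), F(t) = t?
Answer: 2376204/311387 ≈ 7.6310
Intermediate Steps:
H(I, b) = -10 (H(I, b) = -5*2 = -10)
E = 1354/131 (E = 4 - (0*(-84) + 830)/(-1075 + 944) = 4 - (0 + 830)/(-131) = 4 - 830*(-1)/131 = 4 - 1*(-830/131) = 4 + 830/131 = 1354/131 ≈ 10.336)
j = -84 (j = (-19 - 9)*3 = -28*3 = -84)
(E + j)/H(43, 51) - 1258/(-4754) = (1354/131 - 84)/(-10) - 1258/(-4754) = -9650/131*(-1/10) - 1258*(-1/4754) = 965/131 + 629/2377 = 2376204/311387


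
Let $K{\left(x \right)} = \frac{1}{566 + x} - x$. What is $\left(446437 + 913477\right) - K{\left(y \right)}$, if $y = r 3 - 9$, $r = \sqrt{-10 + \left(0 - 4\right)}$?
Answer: $\frac{6 \left(- 126244493 i + 680231 \sqrt{14}\right)}{- 557 i + 3 \sqrt{14}} \approx 1.3599 \cdot 10^{6} + 11.225 i$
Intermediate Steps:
$r = i \sqrt{14}$ ($r = \sqrt{-10 - 4} = \sqrt{-14} = i \sqrt{14} \approx 3.7417 i$)
$y = -9 + 3 i \sqrt{14}$ ($y = i \sqrt{14} \cdot 3 - 9 = 3 i \sqrt{14} - 9 = -9 + 3 i \sqrt{14} \approx -9.0 + 11.225 i$)
$\left(446437 + 913477\right) - K{\left(y \right)} = \left(446437 + 913477\right) - \frac{1 - \left(-9 + 3 i \sqrt{14}\right)^{2} - 566 \left(-9 + 3 i \sqrt{14}\right)}{566 - \left(9 - 3 i \sqrt{14}\right)} = 1359914 - \frac{1 - \left(-9 + 3 i \sqrt{14}\right)^{2} + \left(5094 - 1698 i \sqrt{14}\right)}{557 + 3 i \sqrt{14}} = 1359914 - \frac{5095 - \left(-9 + 3 i \sqrt{14}\right)^{2} - 1698 i \sqrt{14}}{557 + 3 i \sqrt{14}}$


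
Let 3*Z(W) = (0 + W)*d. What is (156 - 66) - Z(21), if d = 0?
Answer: 90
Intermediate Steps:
Z(W) = 0 (Z(W) = ((0 + W)*0)/3 = (W*0)/3 = (⅓)*0 = 0)
(156 - 66) - Z(21) = (156 - 66) - 1*0 = 90 + 0 = 90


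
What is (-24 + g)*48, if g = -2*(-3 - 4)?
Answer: -480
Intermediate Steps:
g = 14 (g = -2*(-7) = 14)
(-24 + g)*48 = (-24 + 14)*48 = -10*48 = -480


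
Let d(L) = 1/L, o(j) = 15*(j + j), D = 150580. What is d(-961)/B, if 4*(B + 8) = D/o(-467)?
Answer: 2802/28777145 ≈ 9.7369e-5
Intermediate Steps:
o(j) = 30*j (o(j) = 15*(2*j) = 30*j)
B = -29945/2802 (B = -8 + (150580/((30*(-467))))/4 = -8 + (150580/(-14010))/4 = -8 + (150580*(-1/14010))/4 = -8 + (¼)*(-15058/1401) = -8 - 7529/2802 = -29945/2802 ≈ -10.687)
d(-961)/B = 1/((-961)*(-29945/2802)) = -1/961*(-2802/29945) = 2802/28777145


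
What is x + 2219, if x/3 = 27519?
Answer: 84776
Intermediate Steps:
x = 82557 (x = 3*27519 = 82557)
x + 2219 = 82557 + 2219 = 84776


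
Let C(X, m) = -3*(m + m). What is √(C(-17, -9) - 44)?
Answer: √10 ≈ 3.1623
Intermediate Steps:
C(X, m) = -6*m
√(C(-17, -9) - 44) = √(-6*(-9) - 44) = √(54 - 44) = √10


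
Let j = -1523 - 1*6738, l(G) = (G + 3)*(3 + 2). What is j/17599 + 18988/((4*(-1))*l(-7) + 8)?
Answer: 83360711/387178 ≈ 215.30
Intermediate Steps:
l(G) = 15 + 5*G (l(G) = (3 + G)*5 = 15 + 5*G)
j = -8261 (j = -1523 - 6738 = -8261)
j/17599 + 18988/((4*(-1))*l(-7) + 8) = -8261/17599 + 18988/((4*(-1))*(15 + 5*(-7)) + 8) = -8261*1/17599 + 18988/(-4*(15 - 35) + 8) = -8261/17599 + 18988/(-4*(-20) + 8) = -8261/17599 + 18988/(80 + 8) = -8261/17599 + 18988/88 = -8261/17599 + 18988*(1/88) = -8261/17599 + 4747/22 = 83360711/387178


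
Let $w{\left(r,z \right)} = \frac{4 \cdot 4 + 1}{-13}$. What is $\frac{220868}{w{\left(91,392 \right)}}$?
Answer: $- \frac{2871284}{17} \approx -1.689 \cdot 10^{5}$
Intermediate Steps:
$w{\left(r,z \right)} = - \frac{17}{13}$ ($w{\left(r,z \right)} = - \frac{16 + 1}{13} = \left(- \frac{1}{13}\right) 17 = - \frac{17}{13}$)
$\frac{220868}{w{\left(91,392 \right)}} = \frac{220868}{- \frac{17}{13}} = 220868 \left(- \frac{13}{17}\right) = - \frac{2871284}{17}$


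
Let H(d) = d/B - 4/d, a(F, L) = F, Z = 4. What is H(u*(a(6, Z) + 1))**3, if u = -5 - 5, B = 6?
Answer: -1811386459/1157625 ≈ -1564.7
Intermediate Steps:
u = -10
H(d) = -4/d + d/6 (H(d) = d/6 - 4/d = -4/d + d/6)
H(u*(a(6, Z) + 1))**3 = (-4*(-1/(10*(6 + 1))) + (-10*(6 + 1))/6)**3 = (-4/((-10*7)) + (-10*7)/6)**3 = (-4/(-70) + (1/6)*(-70))**3 = (-4*(-1/70) - 35/3)**3 = (2/35 - 35/3)**3 = (-1219/105)**3 = -1811386459/1157625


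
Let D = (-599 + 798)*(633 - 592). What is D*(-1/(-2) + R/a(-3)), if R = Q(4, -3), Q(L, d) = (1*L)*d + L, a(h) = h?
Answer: 155021/6 ≈ 25837.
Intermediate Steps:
Q(L, d) = L + L*d (Q(L, d) = L*d + L = L + L*d)
R = -8 (R = 4*(1 - 3) = 4*(-2) = -8)
D = 8159 (D = 199*41 = 8159)
D*(-1/(-2) + R/a(-3)) = 8159*(-1/(-2) - 8/(-3)) = 8159*(-1*(-½) - 8*(-⅓)) = 8159*(½ + 8/3) = 8159*(19/6) = 155021/6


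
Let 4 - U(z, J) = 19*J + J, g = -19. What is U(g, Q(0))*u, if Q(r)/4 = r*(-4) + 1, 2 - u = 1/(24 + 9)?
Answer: -4940/33 ≈ -149.70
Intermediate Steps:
u = 65/33 (u = 2 - 1/(24 + 9) = 2 - 1/33 = 65/33 ≈ 1.9697)
Q(r) = 4 - 16*r (Q(r) = 4*(r*(-4) + 1) = 4*(-4*r + 1) = 4*(1 - 4*r) = 4 - 16*r)
U(z, J) = 4 - 20*J (U(z, J) = 4 - (19*J + J) = 4 - 20*J)
U(g, Q(0))*u = (4 - 20*(4 - 16*0))*(65/33) = (4 - 20*(4 + 0))*(65/33) = (4 - 20*4)*(65/33) = (4 - 80)*(65/33) = -76*65/33 = -4940/33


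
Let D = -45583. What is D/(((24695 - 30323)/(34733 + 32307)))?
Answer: 763971080/1407 ≈ 5.4298e+5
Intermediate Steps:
D/(((24695 - 30323)/(34733 + 32307))) = -45583*(34733 + 32307)/(24695 - 30323) = -45583/((-5628/67040)) = -45583/((-5628*1/67040)) = -45583/(-1407/16760) = -45583*(-16760/1407) = 763971080/1407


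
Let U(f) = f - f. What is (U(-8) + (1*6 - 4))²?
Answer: 4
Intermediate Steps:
U(f) = 0
(U(-8) + (1*6 - 4))² = (0 + (1*6 - 4))² = (0 + (6 - 4))² = (0 + 2)² = 2² = 4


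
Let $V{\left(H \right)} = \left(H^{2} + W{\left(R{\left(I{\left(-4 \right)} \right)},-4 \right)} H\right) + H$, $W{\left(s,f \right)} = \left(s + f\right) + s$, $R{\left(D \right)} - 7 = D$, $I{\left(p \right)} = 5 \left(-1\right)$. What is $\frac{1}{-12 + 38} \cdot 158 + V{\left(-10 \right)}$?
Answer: $\frac{1249}{13} \approx 96.077$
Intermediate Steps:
$I{\left(p \right)} = -5$
$R{\left(D \right)} = 7 + D$
$W{\left(s,f \right)} = f + 2 s$ ($W{\left(s,f \right)} = \left(f + s\right) + s = f + 2 s$)
$V{\left(H \right)} = H + H^{2}$ ($V{\left(H \right)} = \left(H^{2} + \left(-4 + 2 \left(7 - 5\right)\right) H\right) + H = \left(H^{2} + \left(-4 + 2 \cdot 2\right) H\right) + H = \left(H^{2} + \left(-4 + 4\right) H\right) + H = \left(H^{2} + 0 H\right) + H = \left(H^{2} + 0\right) + H = H^{2} + H = H + H^{2}$)
$\frac{1}{-12 + 38} \cdot 158 + V{\left(-10 \right)} = \frac{1}{-12 + 38} \cdot 158 - 10 \left(1 - 10\right) = \frac{1}{26} \cdot 158 - -90 = \frac{1}{26} \cdot 158 + 90 = \frac{79}{13} + 90 = \frac{1249}{13}$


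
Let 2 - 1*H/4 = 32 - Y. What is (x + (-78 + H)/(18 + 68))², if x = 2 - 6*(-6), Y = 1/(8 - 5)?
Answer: 21224449/16641 ≈ 1275.4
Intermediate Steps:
Y = ⅓ (Y = 1/3 = ⅓ ≈ 0.33333)
H = -356/3 (H = 8 - 4*(32 - 1*⅓) = 8 - 4*(32 - ⅓) = 8 - 4*95/3 = 8 - 380/3 = -356/3 ≈ -118.67)
x = 38 (x = 2 + 36 = 38)
(x + (-78 + H)/(18 + 68))² = (38 + (-78 - 356/3)/(18 + 68))² = (38 - 590/3/86)² = (38 - 590/3*1/86)² = (38 - 295/129)² = (4607/129)² = 21224449/16641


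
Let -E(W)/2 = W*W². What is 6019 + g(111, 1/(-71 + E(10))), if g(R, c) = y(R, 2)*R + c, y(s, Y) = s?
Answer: 37982139/2071 ≈ 18340.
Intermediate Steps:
E(W) = -2*W³ (E(W) = -2*W*W² = -2*W³)
g(R, c) = c + R² (g(R, c) = R*R + c = R² + c = c + R²)
6019 + g(111, 1/(-71 + E(10))) = 6019 + (1/(-71 - 2*10³) + 111²) = 6019 + (1/(-71 - 2*1000) + 12321) = 6019 + (1/(-71 - 2000) + 12321) = 6019 + (1/(-2071) + 12321) = 6019 + (-1/2071 + 12321) = 6019 + 25516790/2071 = 37982139/2071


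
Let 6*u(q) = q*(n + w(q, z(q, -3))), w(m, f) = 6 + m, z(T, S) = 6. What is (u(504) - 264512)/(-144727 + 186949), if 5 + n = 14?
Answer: -110458/21111 ≈ -5.2322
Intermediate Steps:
n = 9 (n = -5 + 14 = 9)
u(q) = q*(15 + q)/6 (u(q) = (q*(9 + (6 + q)))/6 = (q*(15 + q))/6 = q*(15 + q)/6)
(u(504) - 264512)/(-144727 + 186949) = ((⅙)*504*(15 + 504) - 264512)/(-144727 + 186949) = ((⅙)*504*519 - 264512)/42222 = (43596 - 264512)*(1/42222) = -220916*1/42222 = -110458/21111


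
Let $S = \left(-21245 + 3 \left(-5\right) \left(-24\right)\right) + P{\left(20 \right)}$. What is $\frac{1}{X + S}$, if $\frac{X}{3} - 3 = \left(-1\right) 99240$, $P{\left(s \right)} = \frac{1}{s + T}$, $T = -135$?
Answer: $- \frac{115}{36638541} \approx -3.1388 \cdot 10^{-6}$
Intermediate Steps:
$P{\left(s \right)} = \frac{1}{-135 + s}$ ($P{\left(s \right)} = \frac{1}{s - 135} = \frac{1}{-135 + s}$)
$X = -297711$ ($X = 9 + 3 \left(\left(-1\right) 99240\right) = 9 + 3 \left(-99240\right) = 9 - 297720 = -297711$)
$S = - \frac{2401776}{115}$ ($S = \left(-21245 + 3 \left(-5\right) \left(-24\right)\right) + \frac{1}{-135 + 20} = \left(-21245 - -360\right) + \frac{1}{-115} = \left(-21245 + 360\right) - \frac{1}{115} = -20885 - \frac{1}{115} = - \frac{2401776}{115} \approx -20885.0$)
$\frac{1}{X + S} = \frac{1}{-297711 - \frac{2401776}{115}} = \frac{1}{- \frac{36638541}{115}} = - \frac{115}{36638541}$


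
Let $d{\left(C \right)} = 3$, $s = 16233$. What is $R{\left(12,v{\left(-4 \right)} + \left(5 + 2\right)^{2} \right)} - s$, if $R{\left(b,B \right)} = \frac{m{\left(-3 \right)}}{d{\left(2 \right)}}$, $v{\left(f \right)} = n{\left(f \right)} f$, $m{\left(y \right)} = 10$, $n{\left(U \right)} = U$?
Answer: $- \frac{48689}{3} \approx -16230.0$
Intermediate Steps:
$v{\left(f \right)} = f^{2}$ ($v{\left(f \right)} = f f = f^{2}$)
$R{\left(b,B \right)} = \frac{10}{3}$
$R{\left(12,v{\left(-4 \right)} + \left(5 + 2\right)^{2} \right)} - s = \frac{10}{3} - 16233 = - \frac{48689}{3}$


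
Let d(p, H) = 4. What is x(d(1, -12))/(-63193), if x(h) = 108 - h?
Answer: -8/4861 ≈ -0.0016458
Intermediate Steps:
x(d(1, -12))/(-63193) = (108 - 1*4)/(-63193) = (108 - 4)*(-1/63193) = 104*(-1/63193) = -8/4861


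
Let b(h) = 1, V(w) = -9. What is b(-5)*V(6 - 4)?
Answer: -9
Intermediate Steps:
b(-5)*V(6 - 4) = 1*(-9) = -9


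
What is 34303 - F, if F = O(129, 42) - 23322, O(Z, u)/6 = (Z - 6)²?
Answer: -33149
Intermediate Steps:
O(Z, u) = 6*(-6 + Z)² (O(Z, u) = 6*(Z - 6)² = 6*(-6 + Z)²)
F = 67452 (F = 6*(-6 + 129)² - 23322 = 6*123² - 23322 = 6*15129 - 23322 = 90774 - 23322 = 67452)
34303 - F = 34303 - 1*67452 = 34303 - 67452 = -33149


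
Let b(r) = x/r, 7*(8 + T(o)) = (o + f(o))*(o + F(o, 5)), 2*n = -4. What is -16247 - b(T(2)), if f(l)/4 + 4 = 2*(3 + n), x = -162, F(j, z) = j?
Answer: -650447/40 ≈ -16261.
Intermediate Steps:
n = -2 (n = (½)*(-4) = -2)
f(l) = -8 (f(l) = -16 + 4*(2*(3 - 2)) = -16 + 4*(2*1) = -16 + 4*2 = -16 + 8 = -8)
T(o) = -8 + 2*o*(-8 + o)/7 (T(o) = -8 + ((o - 8)*(o + o))/7 = -8 + ((-8 + o)*(2*o))/7 = -8 + (2*o*(-8 + o))/7 = -8 + 2*o*(-8 + o)/7)
b(r) = -162/r
-16247 - b(T(2)) = -16247 - (-162)/(-8 - 16/7*2 + (2/7)*2²) = -16247 - (-162)/(-8 - 32/7 + (2/7)*4) = -16247 - (-162)/(-8 - 32/7 + 8/7) = -16247 - (-162)/(-80/7) = -16247 - (-162)*(-7)/80 = -16247 - 1*567/40 = -16247 - 567/40 = -650447/40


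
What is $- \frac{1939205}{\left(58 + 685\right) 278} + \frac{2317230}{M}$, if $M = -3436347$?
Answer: $- \frac{2380804803185}{236597072746} \approx -10.063$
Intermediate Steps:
$- \frac{1939205}{\left(58 + 685\right) 278} + \frac{2317230}{M} = - \frac{1939205}{\left(58 + 685\right) 278} + \frac{2317230}{-3436347} = - \frac{1939205}{743 \cdot 278} + 2317230 \left(- \frac{1}{3436347}\right) = - \frac{1939205}{206554} - \frac{772410}{1145449} = - \frac{2380804803185}{236597072746}$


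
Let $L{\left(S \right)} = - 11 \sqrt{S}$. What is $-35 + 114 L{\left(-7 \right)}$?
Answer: $-35 - 1254 i \sqrt{7} \approx -35.0 - 3317.8 i$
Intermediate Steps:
$-35 + 114 L{\left(-7 \right)} = -35 + 114 \left(- 11 \sqrt{-7}\right) = -35 + 114 \left(- 11 i \sqrt{7}\right) = -35 - 1254 i \sqrt{7}$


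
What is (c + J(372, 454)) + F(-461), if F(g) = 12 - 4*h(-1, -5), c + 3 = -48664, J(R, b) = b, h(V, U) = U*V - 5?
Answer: -48201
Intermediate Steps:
h(V, U) = -5 + U*V
c = -48667 (c = -3 - 48664 = -48667)
F(g) = 12 (F(g) = 12 - 4*(-5 - 5*(-1)) = 12 - 4*(-5 + 5) = 12 - 4*0 = 12 + 0 = 12)
(c + J(372, 454)) + F(-461) = (-48667 + 454) + 12 = -48213 + 12 = -48201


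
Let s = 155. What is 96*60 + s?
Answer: 5915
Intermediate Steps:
96*60 + s = 96*60 + 155 = 5760 + 155 = 5915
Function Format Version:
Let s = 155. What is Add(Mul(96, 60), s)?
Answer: 5915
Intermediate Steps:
Add(Mul(96, 60), s) = Add(Mul(96, 60), 155) = Add(5760, 155) = 5915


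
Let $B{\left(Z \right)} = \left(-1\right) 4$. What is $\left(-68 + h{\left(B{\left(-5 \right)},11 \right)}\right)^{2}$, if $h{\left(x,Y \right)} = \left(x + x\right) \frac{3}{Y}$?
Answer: $\frac{595984}{121} \approx 4925.5$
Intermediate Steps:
$B{\left(Z \right)} = -4$
$h{\left(x,Y \right)} = \frac{6 x}{Y}$ ($h{\left(x,Y \right)} = 2 x \frac{3}{Y} = \frac{6 x}{Y}$)
$\left(-68 + h{\left(B{\left(-5 \right)},11 \right)}\right)^{2} = \left(-68 + 6 \left(-4\right) \frac{1}{11}\right)^{2} = \left(-68 - \frac{24}{11}\right)^{2} = \left(- \frac{772}{11}\right)^{2} = \frac{595984}{121}$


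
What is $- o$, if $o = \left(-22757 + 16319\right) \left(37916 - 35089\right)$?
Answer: $18200226$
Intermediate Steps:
$o = -18200226$ ($o = \left(-6438\right) 2827 = -18200226$)
$- o = \left(-1\right) \left(-18200226\right) = 18200226$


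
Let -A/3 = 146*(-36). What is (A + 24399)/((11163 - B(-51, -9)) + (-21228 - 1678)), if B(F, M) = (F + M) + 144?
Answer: -40167/11827 ≈ -3.3962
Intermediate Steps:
B(F, M) = 144 + F + M
A = 15768 (A = -438*(-36) = -3*(-5256) = 15768)
(A + 24399)/((11163 - B(-51, -9)) + (-21228 - 1678)) = (15768 + 24399)/((11163 - (144 - 51 - 9)) + (-21228 - 1678)) = 40167/((11163 - 1*84) - 22906) = 40167/((11163 - 84) - 22906) = 40167/(11079 - 22906) = 40167/(-11827) = 40167*(-1/11827) = -40167/11827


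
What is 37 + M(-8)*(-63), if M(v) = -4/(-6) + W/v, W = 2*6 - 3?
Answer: 527/8 ≈ 65.875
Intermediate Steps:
W = 9 (W = 12 - 3 = 9)
M(v) = ⅔ + 9/v (M(v) = -4/(-6) + 9/v = -4*(-⅙) + 9/v = ⅔ + 9/v)
37 + M(-8)*(-63) = 37 + (⅔ + 9/(-8))*(-63) = 37 + (⅔ + 9*(-⅛))*(-63) = 37 + (⅔ - 9/8)*(-63) = 37 - 11/24*(-63) = 37 + 231/8 = 527/8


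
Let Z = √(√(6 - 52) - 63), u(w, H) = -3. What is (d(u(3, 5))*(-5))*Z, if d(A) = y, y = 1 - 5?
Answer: 20*√(-63 + I*√46) ≈ 8.5326 + 158.97*I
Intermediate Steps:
Z = √(-63 + I*√46) (Z = √(√(-46) - 63) = √(I*√46 - 63) = √(-63 + I*√46) ≈ 0.42663 + 7.9487*I)
y = -4
d(A) = -4
(d(u(3, 5))*(-5))*Z = (-4*(-5))*√(-63 + I*√46) = 20*√(-63 + I*√46)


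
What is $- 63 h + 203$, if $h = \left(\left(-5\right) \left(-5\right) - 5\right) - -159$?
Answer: $-11074$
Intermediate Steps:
$h = 179$ ($h = \left(25 - 5\right) + 159 = 20 + 159 = 179$)
$- 63 h + 203 = \left(-63\right) 179 + 203 = -11277 + 203 = -11074$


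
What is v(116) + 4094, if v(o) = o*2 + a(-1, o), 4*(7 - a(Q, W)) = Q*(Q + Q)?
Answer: 8665/2 ≈ 4332.5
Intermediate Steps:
a(Q, W) = 7 - Q**2/2 (a(Q, W) = 7 - Q*(Q + Q)/4 = 7 - Q*2*Q/4 = 7 - Q**2/2)
v(o) = 13/2 + 2*o (v(o) = o*2 + (7 - 1/2*(-1)**2) = 2*o + (7 - 1/2*1) = 2*o + (7 - 1/2) = 2*o + 13/2 = 13/2 + 2*o)
v(116) + 4094 = (13/2 + 2*116) + 4094 = (13/2 + 232) + 4094 = 477/2 + 4094 = 8665/2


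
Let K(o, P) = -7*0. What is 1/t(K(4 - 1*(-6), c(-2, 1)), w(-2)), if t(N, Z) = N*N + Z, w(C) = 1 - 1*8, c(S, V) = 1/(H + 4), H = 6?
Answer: -⅐ ≈ -0.14286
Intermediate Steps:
c(S, V) = ⅒ (c(S, V) = 1/(6 + 4) = 1/10 = ⅒)
K(o, P) = 0
w(C) = -7 (w(C) = 1 - 8 = -7)
t(N, Z) = Z + N² (t(N, Z) = N² + Z = Z + N²)
1/t(K(4 - 1*(-6), c(-2, 1)), w(-2)) = 1/(-7 + 0²) = 1/(-7 + 0) = 1/(-7) = -⅐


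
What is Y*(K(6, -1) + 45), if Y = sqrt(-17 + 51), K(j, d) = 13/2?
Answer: 103*sqrt(34)/2 ≈ 300.29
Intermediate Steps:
K(j, d) = 13/2 (K(j, d) = 13*(1/2) = 13/2)
Y = sqrt(34) ≈ 5.8309
Y*(K(6, -1) + 45) = sqrt(34)*(13/2 + 45) = sqrt(34)*(103/2) = 103*sqrt(34)/2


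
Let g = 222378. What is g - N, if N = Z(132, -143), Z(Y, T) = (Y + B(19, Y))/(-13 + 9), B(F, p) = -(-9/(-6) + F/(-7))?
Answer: 12455033/56 ≈ 2.2241e+5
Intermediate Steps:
B(F, p) = -3/2 + F/7 (B(F, p) = -(-9*(-⅙) + F*(-⅐)) = -(3/2 - F/7) = -3/2 + F/7)
Z(Y, T) = -17/56 - Y/4 (Z(Y, T) = (Y + (-3/2 + (⅐)*19))/(-13 + 9) = (Y + (-3/2 + 19/7))/(-4) = (Y + 17/14)*(-¼) = (17/14 + Y)*(-¼) = -17/56 - Y/4)
N = -1865/56 (N = -17/56 - ¼*132 = -17/56 - 33 = -1865/56 ≈ -33.304)
g - N = 222378 - 1*(-1865/56) = 222378 + 1865/56 = 12455033/56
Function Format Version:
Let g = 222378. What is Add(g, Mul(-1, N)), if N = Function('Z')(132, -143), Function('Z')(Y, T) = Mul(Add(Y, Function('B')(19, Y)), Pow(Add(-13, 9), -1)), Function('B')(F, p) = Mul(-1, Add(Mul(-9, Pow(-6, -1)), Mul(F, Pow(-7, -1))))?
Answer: Rational(12455033, 56) ≈ 2.2241e+5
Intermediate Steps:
Function('B')(F, p) = Add(Rational(-3, 2), Mul(Rational(1, 7), F)) (Function('B')(F, p) = Mul(-1, Add(Mul(-9, Rational(-1, 6)), Mul(F, Rational(-1, 7)))) = Mul(-1, Add(Rational(3, 2), Mul(Rational(-1, 7), F))) = Add(Rational(-3, 2), Mul(Rational(1, 7), F)))
Function('Z')(Y, T) = Add(Rational(-17, 56), Mul(Rational(-1, 4), Y)) (Function('Z')(Y, T) = Mul(Add(Y, Add(Rational(-3, 2), Mul(Rational(1, 7), 19))), Pow(Add(-13, 9), -1)) = Mul(Add(Y, Add(Rational(-3, 2), Rational(19, 7))), Pow(-4, -1)) = Mul(Add(Y, Rational(17, 14)), Rational(-1, 4)) = Mul(Add(Rational(17, 14), Y), Rational(-1, 4)) = Add(Rational(-17, 56), Mul(Rational(-1, 4), Y)))
N = Rational(-1865, 56) (N = Add(Rational(-17, 56), Mul(Rational(-1, 4), 132)) = Add(Rational(-17, 56), -33) = Rational(-1865, 56) ≈ -33.304)
Add(g, Mul(-1, N)) = Add(222378, Mul(-1, Rational(-1865, 56))) = Add(222378, Rational(1865, 56)) = Rational(12455033, 56)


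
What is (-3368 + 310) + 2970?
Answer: -88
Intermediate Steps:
(-3368 + 310) + 2970 = -3058 + 2970 = -88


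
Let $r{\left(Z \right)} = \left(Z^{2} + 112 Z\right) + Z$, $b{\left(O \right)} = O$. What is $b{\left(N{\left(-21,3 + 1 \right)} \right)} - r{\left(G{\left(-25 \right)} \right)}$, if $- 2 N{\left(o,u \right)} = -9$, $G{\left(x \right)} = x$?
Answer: $\frac{4409}{2} \approx 2204.5$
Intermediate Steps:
$N{\left(o,u \right)} = \frac{9}{2}$ ($N{\left(o,u \right)} = \left(- \frac{1}{2}\right) \left(-9\right) = \frac{9}{2}$)
$r{\left(Z \right)} = Z^{2} + 113 Z$
$b{\left(N{\left(-21,3 + 1 \right)} \right)} - r{\left(G{\left(-25 \right)} \right)} = \frac{9}{2} - - 25 \left(113 - 25\right) = \frac{9}{2} - \left(-25\right) 88 = \frac{9}{2} - -2200 = \frac{9}{2} + 2200 = \frac{4409}{2}$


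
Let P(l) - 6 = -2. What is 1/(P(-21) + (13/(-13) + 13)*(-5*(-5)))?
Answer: 1/304 ≈ 0.0032895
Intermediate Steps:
P(l) = 4 (P(l) = 6 - 2 = 4)
1/(P(-21) + (13/(-13) + 13)*(-5*(-5))) = 1/(4 + (13/(-13) + 13)*(-5*(-5))) = 1/(4 + (13*(-1/13) + 13)*25) = 1/(4 + (-1 + 13)*25) = 1/(4 + 12*25) = 1/(4 + 300) = 1/304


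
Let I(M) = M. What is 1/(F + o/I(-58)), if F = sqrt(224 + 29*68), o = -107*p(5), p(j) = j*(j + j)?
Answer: 77575/5308789 - 5046*sqrt(61)/5308789 ≈ 0.0071889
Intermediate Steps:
p(j) = 2*j**2 (p(j) = j*(2*j) = 2*j**2)
o = -5350 (o = -214*5**2 = -214*25 = -107*50 = -5350)
F = 6*sqrt(61) (F = sqrt(224 + 1972) = sqrt(2196) = 6*sqrt(61) ≈ 46.862)
1/(F + o/I(-58)) = 1/(6*sqrt(61) - 5350/(-58)) = 1/(6*sqrt(61) - 5350*(-1/58)) = 1/(6*sqrt(61) + 2675/29) = 1/(2675/29 + 6*sqrt(61))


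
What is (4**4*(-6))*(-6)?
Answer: 9216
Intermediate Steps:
(4**4*(-6))*(-6) = (256*(-6))*(-6) = -1536*(-6) = 9216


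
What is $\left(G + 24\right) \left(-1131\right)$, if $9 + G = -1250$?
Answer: $1396785$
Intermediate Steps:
$G = -1259$ ($G = -9 - 1250 = -1259$)
$\left(G + 24\right) \left(-1131\right) = \left(-1259 + 24\right) \left(-1131\right) = \left(-1235\right) \left(-1131\right) = 1396785$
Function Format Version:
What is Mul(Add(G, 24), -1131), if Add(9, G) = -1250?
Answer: 1396785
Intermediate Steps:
G = -1259 (G = Add(-9, -1250) = -1259)
Mul(Add(G, 24), -1131) = Mul(Add(-1259, 24), -1131) = Mul(-1235, -1131) = 1396785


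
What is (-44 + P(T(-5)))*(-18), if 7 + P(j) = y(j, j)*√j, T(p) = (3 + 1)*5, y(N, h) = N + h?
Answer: 918 - 1440*√5 ≈ -2301.9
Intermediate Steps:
T(p) = 20 (T(p) = 4*5 = 20)
P(j) = -7 + 2*j^(3/2) (P(j) = -7 + (j + j)*√j = -7 + (2*j)*√j = -7 + 2*j^(3/2))
(-44 + P(T(-5)))*(-18) = (-44 + (-7 + 2*20^(3/2)))*(-18) = (-44 + (-7 + 2*(40*√5)))*(-18) = (-44 + (-7 + 80*√5))*(-18) = (-51 + 80*√5)*(-18) = 918 - 1440*√5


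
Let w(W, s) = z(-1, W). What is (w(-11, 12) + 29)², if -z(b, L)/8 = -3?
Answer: 2809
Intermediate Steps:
z(b, L) = 24 (z(b, L) = -8*(-3) = 24)
w(W, s) = 24
(w(-11, 12) + 29)² = (24 + 29)² = 53² = 2809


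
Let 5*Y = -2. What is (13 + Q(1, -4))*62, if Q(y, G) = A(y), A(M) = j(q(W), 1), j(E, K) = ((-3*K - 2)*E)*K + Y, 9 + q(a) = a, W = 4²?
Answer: -6944/5 ≈ -1388.8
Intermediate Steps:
Y = -⅖ (Y = (⅕)*(-2) = -⅖ ≈ -0.40000)
W = 16
q(a) = -9 + a
j(E, K) = -⅖ + E*K*(-2 - 3*K) (j(E, K) = ((-3*K - 2)*E)*K - ⅖ = ((-2 - 3*K)*E)*K - ⅖ = (E*(-2 - 3*K))*K - ⅖ = E*K*(-2 - 3*K) - ⅖ = -⅖ + E*K*(-2 - 3*K))
A(M) = -177/5 (A(M) = -⅖ - 3*(-9 + 16)*1² - 2*(-9 + 16)*1 = -⅖ - 3*7*1 - 2*7*1 = -⅖ - 21 - 14 = -177/5)
Q(y, G) = -177/5
(13 + Q(1, -4))*62 = (13 - 177/5)*62 = -112/5*62 = -6944/5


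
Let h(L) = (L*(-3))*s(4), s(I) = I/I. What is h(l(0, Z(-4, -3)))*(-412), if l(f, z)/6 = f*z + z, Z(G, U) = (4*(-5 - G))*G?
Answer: 118656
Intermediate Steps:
Z(G, U) = G*(-20 - 4*G) (Z(G, U) = (-20 - 4*G)*G = G*(-20 - 4*G))
l(f, z) = 6*z + 6*f*z (l(f, z) = 6*(f*z + z) = 6*(z + f*z) = 6*z + 6*f*z)
s(I) = 1
h(L) = -3*L (h(L) = (L*(-3))*1 = -3*L*1 = -3*L)
h(l(0, Z(-4, -3)))*(-412) = -18*(-4*(-4)*(5 - 4))*(1 + 0)*(-412) = -18*(-4*(-4)*1)*(-412) = -18*16*(-412) = -3*96*(-412) = -288*(-412) = 118656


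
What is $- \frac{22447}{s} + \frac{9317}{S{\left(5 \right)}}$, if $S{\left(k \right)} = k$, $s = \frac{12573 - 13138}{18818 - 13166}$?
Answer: $\frac{25584653}{113} \approx 2.2641 \cdot 10^{5}$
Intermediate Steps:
$s = - \frac{565}{5652} \approx -0.099965$
$- \frac{22447}{s} + \frac{9317}{S{\left(5 \right)}} = - \frac{22447}{- \frac{565}{5652}} + \frac{9317}{5} = \left(-22447\right) \left(- \frac{5652}{565}\right) + 9317 \cdot \frac{1}{5} = \frac{126870444}{565} + \frac{9317}{5} = \frac{25584653}{113}$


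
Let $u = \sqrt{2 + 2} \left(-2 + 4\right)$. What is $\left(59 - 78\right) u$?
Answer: $-76$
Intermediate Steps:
$u = 4$ ($u = \sqrt{4} \cdot 2 = 2 \cdot 2 = 4$)
$\left(59 - 78\right) u = \left(59 - 78\right) 4 = \left(-19\right) 4 = -76$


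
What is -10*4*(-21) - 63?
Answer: 777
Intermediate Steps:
-10*4*(-21) - 63 = -40*(-21) - 63 = 840 - 63 = 777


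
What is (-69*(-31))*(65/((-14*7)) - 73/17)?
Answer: -17666001/1666 ≈ -10604.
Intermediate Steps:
(-69*(-31))*(65/((-14*7)) - 73/17) = 2139*(65/(-98) - 73*1/17) = 2139*(65*(-1/98) - 73/17) = 2139*(-65/98 - 73/17) = 2139*(-8259/1666) = -17666001/1666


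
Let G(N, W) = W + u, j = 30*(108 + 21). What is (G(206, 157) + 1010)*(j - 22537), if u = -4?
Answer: -21709721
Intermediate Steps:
j = 3870 (j = 30*129 = 3870)
G(N, W) = -4 + W (G(N, W) = W - 4 = -4 + W)
(G(206, 157) + 1010)*(j - 22537) = ((-4 + 157) + 1010)*(3870 - 22537) = (153 + 1010)*(-18667) = 1163*(-18667) = -21709721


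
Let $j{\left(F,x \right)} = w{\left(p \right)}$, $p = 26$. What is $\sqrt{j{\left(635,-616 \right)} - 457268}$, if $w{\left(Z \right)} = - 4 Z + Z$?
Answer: $i \sqrt{457346} \approx 676.27 i$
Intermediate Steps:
$w{\left(Z \right)} = - 3 Z$
$j{\left(F,x \right)} = -78$ ($j{\left(F,x \right)} = \left(-3\right) 26 = -78$)
$\sqrt{j{\left(635,-616 \right)} - 457268} = \sqrt{-78 - 457268} = \sqrt{-457346} = i \sqrt{457346}$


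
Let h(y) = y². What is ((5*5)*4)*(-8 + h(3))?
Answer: 100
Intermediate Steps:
((5*5)*4)*(-8 + h(3)) = ((5*5)*4)*(-8 + 3²) = (25*4)*(-8 + 9) = 100*1 = 100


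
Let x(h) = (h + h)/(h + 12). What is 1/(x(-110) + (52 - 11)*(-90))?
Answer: -49/180700 ≈ -0.00027117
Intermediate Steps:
x(h) = 2*h/(12 + h) (x(h) = (2*h)/(12 + h) = 2*h/(12 + h))
1/(x(-110) + (52 - 11)*(-90)) = 1/(2*(-110)/(12 - 110) + (52 - 11)*(-90)) = 1/(2*(-110)/(-98) + 41*(-90)) = 1/(2*(-110)*(-1/98) - 3690) = 1/(110/49 - 3690) = 1/(-180700/49) = -49/180700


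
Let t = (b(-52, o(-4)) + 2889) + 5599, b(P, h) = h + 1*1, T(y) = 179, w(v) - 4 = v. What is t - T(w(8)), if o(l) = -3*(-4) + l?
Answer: 8318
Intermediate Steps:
w(v) = 4 + v
o(l) = 12 + l
b(P, h) = 1 + h (b(P, h) = h + 1 = 1 + h)
t = 8497 (t = ((1 + (12 - 4)) + 2889) + 5599 = ((1 + 8) + 2889) + 5599 = (9 + 2889) + 5599 = 2898 + 5599 = 8497)
t - T(w(8)) = 8497 - 1*179 = 8497 - 179 = 8318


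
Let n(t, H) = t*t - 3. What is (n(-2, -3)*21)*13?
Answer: 273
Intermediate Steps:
n(t, H) = -3 + t² (n(t, H) = t² - 3 = -3 + t²)
(n(-2, -3)*21)*13 = ((-3 + (-2)²)*21)*13 = ((-3 + 4)*21)*13 = (1*21)*13 = 21*13 = 273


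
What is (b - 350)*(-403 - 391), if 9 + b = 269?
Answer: 71460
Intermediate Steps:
b = 260 (b = -9 + 269 = 260)
(b - 350)*(-403 - 391) = (260 - 350)*(-403 - 391) = -90*(-794) = 71460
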